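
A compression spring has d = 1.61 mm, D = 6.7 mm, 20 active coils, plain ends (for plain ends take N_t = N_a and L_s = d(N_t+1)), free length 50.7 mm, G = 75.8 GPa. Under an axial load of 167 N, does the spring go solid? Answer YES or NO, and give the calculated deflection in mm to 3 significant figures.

NO, δ = 15.8 mm

k = Gd⁴/(8D³N_a) = (75.8×10³)(1.61⁴)/(8·6.7³·20) = 10.583 N/mm
N_t = 20; L_s = 1.61·21 = 33.81 mm; δ_solid = L₀ − L_s = 50.7 − 33.81 = 16.89 mm
δ = F/k = 167/10.583 = 15.779 mm
δ < δ_solid → spring does not go solid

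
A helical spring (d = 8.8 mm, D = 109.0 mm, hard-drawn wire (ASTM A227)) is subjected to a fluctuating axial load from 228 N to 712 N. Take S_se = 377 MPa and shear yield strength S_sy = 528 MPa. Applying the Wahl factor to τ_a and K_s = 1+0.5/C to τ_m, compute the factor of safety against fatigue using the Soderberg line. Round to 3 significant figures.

C = D/d = 109.0/8.8 = 12.3864; K_W = (4C−1)/(4C−4)+0.615/C = 1.1155; K_s = 1+0.5/C = 1.0404
F_a = (F_max−F_min)/2 = 242 N; F_m = (F_max+F_min)/2 = 470 N
τ_a = K_W·8F_aD/(πd³) = 1.1155 × 98.568 = 109.95 MPa
τ_m = K_s·8F_mD/(πd³) = 1.0404 × 191.43 = 199.16 MPa
Soderberg: 1/n_f = τ_a/S_se + τ_m/S_sy = 109.95/377 + 199.16/528 = 0.29166 + 0.37720 = 0.66885
n_f = 1/0.66885 = 1.495

1.50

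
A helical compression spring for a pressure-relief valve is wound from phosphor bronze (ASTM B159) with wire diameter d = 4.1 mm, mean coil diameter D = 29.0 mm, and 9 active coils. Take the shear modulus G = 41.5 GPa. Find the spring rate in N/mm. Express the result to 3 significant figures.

6.68 N/mm

k = Gd⁴/(8D³N_a) = (41.5×10³ × 4.1⁴) / (8 × 29.0³ × 9)
  = 1.17269e+07 / 1.75601e+06 = 6.6782 N/mm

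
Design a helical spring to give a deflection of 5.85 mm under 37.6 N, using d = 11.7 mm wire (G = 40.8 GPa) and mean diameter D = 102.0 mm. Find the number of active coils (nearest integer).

Required rate k = F/δ = 37.6/5.85 = 6.4274 N/mm
N_a = Gd⁴/(8D³k) = (40.8×10³ × 11.7⁴)/(8 × 102.0³ × 6.4274)
    = 7.64546e+08 / 5.4566e+07 = 14.01 → 14 coils

14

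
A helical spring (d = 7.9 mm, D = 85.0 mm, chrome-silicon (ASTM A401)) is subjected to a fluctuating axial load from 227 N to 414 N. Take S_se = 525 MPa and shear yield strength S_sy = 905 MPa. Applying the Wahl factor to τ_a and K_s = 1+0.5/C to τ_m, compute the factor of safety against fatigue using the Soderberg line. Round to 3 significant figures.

C = D/d = 85.0/7.9 = 10.7595; K_W = (4C−1)/(4C−4)+0.615/C = 1.1340; K_s = 1+0.5/C = 1.0465
F_a = (F_max−F_min)/2 = 93.5 N; F_m = (F_max+F_min)/2 = 320.5 N
τ_a = K_W·8F_aD/(πd³) = 1.1340 × 41.048 = 46.548 MPa
τ_m = K_s·8F_mD/(πd³) = 1.0465 × 140.7 = 147.24 MPa
Soderberg: 1/n_f = τ_a/S_se + τ_m/S_sy = 46.548/525 + 147.24/905 = 0.08866 + 0.16270 = 0.25136
n_f = 1/0.25136 = 3.978

3.98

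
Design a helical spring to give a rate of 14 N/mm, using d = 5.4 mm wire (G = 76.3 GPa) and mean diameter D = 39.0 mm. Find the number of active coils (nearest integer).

N_a = Gd⁴/(8D³k) = (76.3×10³ × 5.4⁴)/(8 × 39.0³ × 14)
    = 6.48783e+07 / 6.64373e+06 = 9.765 → 10 coils

10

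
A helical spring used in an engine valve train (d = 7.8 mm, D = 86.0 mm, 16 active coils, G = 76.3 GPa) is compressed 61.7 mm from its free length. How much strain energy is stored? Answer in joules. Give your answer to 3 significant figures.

6.60 J

k = Gd⁴/(8D³N_a) = (76.3×10³)(7.8⁴)/(8·86.0³·16) = 3.4689 N/mm
U = ½kδ² = 0.5 × 3.4689 × 61.7² = 6602.9 N·mm = 6.6029 J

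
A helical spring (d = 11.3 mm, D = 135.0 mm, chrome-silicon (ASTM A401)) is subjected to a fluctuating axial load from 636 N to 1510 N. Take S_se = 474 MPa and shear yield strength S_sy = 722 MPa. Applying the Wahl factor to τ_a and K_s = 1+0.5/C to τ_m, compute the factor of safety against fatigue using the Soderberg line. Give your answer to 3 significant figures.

C = D/d = 135.0/11.3 = 11.9469; K_W = (4C−1)/(4C−4)+0.615/C = 1.1200; K_s = 1+0.5/C = 1.0419
F_a = (F_max−F_min)/2 = 437 N; F_m = (F_max+F_min)/2 = 1073 N
τ_a = K_W·8F_aD/(πd³) = 1.1200 × 104.12 = 116.61 MPa
τ_m = K_s·8F_mD/(πd³) = 1.0419 × 255.65 = 266.34 MPa
Soderberg: 1/n_f = τ_a/S_se + τ_m/S_sy = 116.61/474 + 266.34/722 = 0.24601 + 0.36890 = 0.61491
n_f = 1/0.61491 = 1.626

1.63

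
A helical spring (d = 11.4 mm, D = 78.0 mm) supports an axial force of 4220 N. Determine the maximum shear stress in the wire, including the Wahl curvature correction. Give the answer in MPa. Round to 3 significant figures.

Spring index C = D/d = 78.0/11.4 = 6.8421
K_W = (4C−1)/(4C−4) + 0.615/C = 26.368/23.368 + 0.0899 = 1.2183
τ₀ = 8FD/(πd³) = 8·4220·78.0/(π·11.4³) = 2.63328e+06/4654.4 = 565.76 MPa
τ_max = K·τ₀ = 1.2183 × 565.76 = 689.25 MPa

689 MPa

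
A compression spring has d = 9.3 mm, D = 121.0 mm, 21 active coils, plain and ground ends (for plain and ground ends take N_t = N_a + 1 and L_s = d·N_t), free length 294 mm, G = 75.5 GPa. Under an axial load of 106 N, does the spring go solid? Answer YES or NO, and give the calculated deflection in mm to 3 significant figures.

k = Gd⁴/(8D³N_a) = (75.5×10³)(9.3⁴)/(8·121.0³·21) = 1.8976 N/mm
N_t = 22; L_s = 9.3·22 = 204.6 mm; δ_solid = L₀ − L_s = 294 − 204.6 = 89.4 mm
δ = F/k = 106/1.8976 = 55.859 mm
δ < δ_solid → spring does not go solid

NO, δ = 55.9 mm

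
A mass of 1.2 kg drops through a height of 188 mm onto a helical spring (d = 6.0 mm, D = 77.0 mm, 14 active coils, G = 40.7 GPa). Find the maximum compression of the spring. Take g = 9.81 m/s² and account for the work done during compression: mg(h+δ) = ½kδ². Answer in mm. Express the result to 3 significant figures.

k = Gd⁴/(8D³N_a) = (40.7×10³)(6.0⁴)/(8·77.0³·14) = 1.0316 N/mm
W = mg = 1.2 × 9.81 = 11.772 N
½kδ² − Wδ − Wh = 0 → δ = (W + √(W² + 2kWh))/k
δ = (11.772 + √(138.58 + 4566.12))/1.0316 = (11.772 + 68.591)/1.0316 = 77.902 mm

77.9 mm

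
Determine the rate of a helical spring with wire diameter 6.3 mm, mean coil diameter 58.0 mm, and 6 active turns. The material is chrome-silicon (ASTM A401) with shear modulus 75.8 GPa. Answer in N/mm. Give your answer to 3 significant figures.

k = Gd⁴/(8D³N_a) = (75.8×10³ × 6.3⁴) / (8 × 58.0³ × 6)
  = 1.19407e+08 / 9.36538e+06 = 12.75 N/mm

12.7 N/mm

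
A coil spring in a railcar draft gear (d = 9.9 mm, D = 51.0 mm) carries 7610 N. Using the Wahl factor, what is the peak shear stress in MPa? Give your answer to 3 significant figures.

1320 MPa

Spring index C = D/d = 51.0/9.9 = 5.1515
K_W = (4C−1)/(4C−4) + 0.615/C = 19.606/16.606 + 0.1194 = 1.3000
τ₀ = 8FD/(πd³) = 8·7610·51.0/(π·9.9³) = 3.10488e+06/3048.3 = 1018.6 MPa
τ_max = K·τ₀ = 1.3000 × 1018.6 = 1324.2 MPa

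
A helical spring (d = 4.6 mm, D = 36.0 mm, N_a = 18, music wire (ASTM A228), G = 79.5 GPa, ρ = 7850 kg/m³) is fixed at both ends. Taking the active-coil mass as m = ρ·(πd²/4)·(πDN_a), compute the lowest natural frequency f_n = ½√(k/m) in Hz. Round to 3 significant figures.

k = Gd⁴/(8D³N_a) = (79.5×10³)(4.6⁴)/(8·36.0³·18) = 5.2982 N/mm = 5298.2 N/m
Wire length L = πDN_a = π·36.0·18 = 2035.8 mm
m = ρ·(πd²/4)·L = 7850 × 16.619×10⁻⁶ m² × 2.0358 m = 0.26558 kg
f_n = ½√(k/m) = 0.5·√(5298.2/0.26558) = 0.5·√(19949) = 70.621 Hz

70.6 Hz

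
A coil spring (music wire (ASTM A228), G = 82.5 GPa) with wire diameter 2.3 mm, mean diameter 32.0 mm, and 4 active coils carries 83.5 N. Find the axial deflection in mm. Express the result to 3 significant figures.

37.9 mm

k = Gd⁴/(8D³N_a) = (82.5×10³)(2.3⁴)/(8·32.0³·4) = 2.2017 N/mm
δ = F/k = 83.5 / 2.2017 = 37.925 mm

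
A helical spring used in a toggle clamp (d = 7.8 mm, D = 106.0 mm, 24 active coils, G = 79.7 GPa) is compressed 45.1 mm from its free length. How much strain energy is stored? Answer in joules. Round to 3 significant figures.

k = Gd⁴/(8D³N_a) = (79.7×10³)(7.8⁴)/(8·106.0³·24) = 1.2901 N/mm
U = ½kδ² = 0.5 × 1.2901 × 45.1² = 1312 N·mm = 1.312 J

1.31 J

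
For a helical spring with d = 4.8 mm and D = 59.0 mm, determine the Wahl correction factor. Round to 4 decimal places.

1.1165

C = D/d = 59.0/4.8 = 12.2917
K_W = (4C−1)/(4C−4) + 0.615/C = 48.167/45.167 + 0.0500 = 1.1165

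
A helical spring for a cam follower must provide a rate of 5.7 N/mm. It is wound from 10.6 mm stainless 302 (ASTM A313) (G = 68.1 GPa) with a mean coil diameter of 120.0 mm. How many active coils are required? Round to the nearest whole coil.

11

N_a = Gd⁴/(8D³k) = (68.1×10³ × 10.6⁴)/(8 × 120.0³ × 5.7)
    = 8.59747e+08 / 7.87968e+07 = 10.91 → 11 coils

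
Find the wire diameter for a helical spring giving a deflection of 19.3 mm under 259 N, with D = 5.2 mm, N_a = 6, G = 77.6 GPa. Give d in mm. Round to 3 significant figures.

1.04 mm

Required rate k = F/δ = 259/19.3 = 13.42 N/mm
d = (8D³N_a·k / G)^(1/4) = (8·5.2³·6·13.42 / (77.6×10³))^0.25
  = (1.1672)^0.25 = 1.0394 mm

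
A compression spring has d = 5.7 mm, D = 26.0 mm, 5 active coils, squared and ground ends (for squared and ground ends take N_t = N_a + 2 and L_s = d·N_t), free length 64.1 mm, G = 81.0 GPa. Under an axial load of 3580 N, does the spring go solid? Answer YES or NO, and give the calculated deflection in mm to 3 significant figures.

k = Gd⁴/(8D³N_a) = (81.0×10³)(5.7⁴)/(8·26.0³·5) = 121.62 N/mm
N_t = 7; L_s = 5.7·7 = 39.9 mm; δ_solid = L₀ − L_s = 64.1 − 39.9 = 24.2 mm
δ = F/k = 3580/121.62 = 29.436 mm
δ ≥ δ_solid → spring goes solid

YES, δ = 29.4 mm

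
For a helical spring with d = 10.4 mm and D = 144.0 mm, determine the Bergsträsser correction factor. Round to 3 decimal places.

1.095

C = D/d = 144.0/10.4 = 13.8462
K_B = (4C+2)/(4C−3) = 57.385/52.385 = 1.0954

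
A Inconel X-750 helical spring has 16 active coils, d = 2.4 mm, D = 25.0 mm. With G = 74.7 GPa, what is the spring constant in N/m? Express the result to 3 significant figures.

k = Gd⁴/(8D³N_a) = (74.7×10³ × 2.4⁴) / (8 × 25.0³ × 16)
  = 2.47837e+06 / 2e+06 = 1.2392 N/mm = 1239.2 N/m

1240 N/m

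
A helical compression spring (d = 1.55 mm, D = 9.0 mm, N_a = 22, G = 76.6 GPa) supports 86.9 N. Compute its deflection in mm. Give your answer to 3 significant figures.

25.2 mm

k = Gd⁴/(8D³N_a) = (76.6×10³)(1.55⁴)/(8·9.0³·22) = 3.446 N/mm
δ = F/k = 86.9 / 3.446 = 25.218 mm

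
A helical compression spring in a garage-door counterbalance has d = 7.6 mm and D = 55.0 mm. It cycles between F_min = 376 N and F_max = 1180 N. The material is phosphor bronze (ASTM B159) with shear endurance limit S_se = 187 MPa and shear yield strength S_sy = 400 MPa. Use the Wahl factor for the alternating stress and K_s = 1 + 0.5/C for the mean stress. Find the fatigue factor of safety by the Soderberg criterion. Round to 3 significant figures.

0.671

C = D/d = 55.0/7.6 = 7.2368; K_W = (4C−1)/(4C−4)+0.615/C = 1.2052; K_s = 1+0.5/C = 1.0691
F_a = (F_max−F_min)/2 = 402 N; F_m = (F_max+F_min)/2 = 778 N
τ_a = K_W·8F_aD/(πd³) = 1.2052 × 128.26 = 154.58 MPa
τ_m = K_s·8F_mD/(πd³) = 1.0691 × 248.22 = 265.37 MPa
Soderberg: 1/n_f = τ_a/S_se + τ_m/S_sy = 154.58/187 + 265.37/400 = 0.82664 + 0.66343 = 1.4901
n_f = 1/1.4901 = 0.6711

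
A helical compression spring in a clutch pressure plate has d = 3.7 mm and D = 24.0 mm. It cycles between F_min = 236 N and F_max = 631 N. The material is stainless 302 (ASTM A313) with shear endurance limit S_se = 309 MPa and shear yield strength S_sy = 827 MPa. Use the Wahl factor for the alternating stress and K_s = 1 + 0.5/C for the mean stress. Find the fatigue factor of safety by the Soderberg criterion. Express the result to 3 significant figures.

C = D/d = 24.0/3.7 = 6.4865; K_W = (4C−1)/(4C−4)+0.615/C = 1.2315; K_s = 1+0.5/C = 1.0771
F_a = (F_max−F_min)/2 = 197.5 N; F_m = (F_max+F_min)/2 = 433.5 N
τ_a = K_W·8F_aD/(πd³) = 1.2315 × 238.29 = 293.46 MPa
τ_m = K_s·8F_mD/(πd³) = 1.0771 × 523.04 = 563.36 MPa
Soderberg: 1/n_f = τ_a/S_se + τ_m/S_sy = 293.46/309 + 563.36/827 = 0.94972 + 0.68121 = 1.6309
n_f = 1/1.6309 = 0.6131

0.613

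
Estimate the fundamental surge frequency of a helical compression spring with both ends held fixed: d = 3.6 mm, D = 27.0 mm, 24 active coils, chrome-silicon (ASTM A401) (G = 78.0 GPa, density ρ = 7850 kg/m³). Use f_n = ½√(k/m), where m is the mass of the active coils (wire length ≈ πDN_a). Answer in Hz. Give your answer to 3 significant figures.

k = Gd⁴/(8D³N_a) = (78.0×10³)(3.6⁴)/(8·27.0³·24) = 3.4667 N/mm = 3466.7 N/m
Wire length L = πDN_a = π·27.0·24 = 2035.8 mm
m = ρ·(πd²/4)·L = 7850 × 10.179×10⁻⁶ m² × 2.0358 m = 0.16266 kg
f_n = ½√(k/m) = 0.5·√(3466.7/0.16266) = 0.5·√(21312) = 72.993 Hz

73.0 Hz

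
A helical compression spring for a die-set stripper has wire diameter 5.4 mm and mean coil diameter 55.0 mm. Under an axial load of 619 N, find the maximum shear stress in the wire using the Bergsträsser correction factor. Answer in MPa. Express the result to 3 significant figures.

624 MPa

Spring index C = D/d = 55.0/5.4 = 10.1852
K_B = (4C+2)/(4C−3) = 42.741/37.741 = 1.1325
τ₀ = 8FD/(πd³) = 8·619·55.0/(π·5.4³) = 272360/494.69 = 550.57 MPa
τ_max = K·τ₀ = 1.1325 × 550.57 = 623.51 MPa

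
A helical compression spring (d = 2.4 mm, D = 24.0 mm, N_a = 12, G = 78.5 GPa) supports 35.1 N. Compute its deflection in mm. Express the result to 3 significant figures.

17.9 mm

k = Gd⁴/(8D³N_a) = (78.5×10³)(2.4⁴)/(8·24.0³·12) = 1.9625 N/mm
δ = F/k = 35.1 / 1.9625 = 17.885 mm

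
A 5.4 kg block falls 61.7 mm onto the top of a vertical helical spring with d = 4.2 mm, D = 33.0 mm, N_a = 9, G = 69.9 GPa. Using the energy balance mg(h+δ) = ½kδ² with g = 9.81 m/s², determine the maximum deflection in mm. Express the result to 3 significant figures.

34.9 mm

k = Gd⁴/(8D³N_a) = (69.9×10³)(4.2⁴)/(8·33.0³·9) = 8.4062 N/mm
W = mg = 5.4 × 9.81 = 52.974 N
½kδ² − Wδ − Wh = 0 → δ = (W + √(W² + 2kWh))/k
δ = (52.974 + √(2806.2 + 54951.3))/8.4062 = (52.974 + 240.33)/8.4062 = 34.891 mm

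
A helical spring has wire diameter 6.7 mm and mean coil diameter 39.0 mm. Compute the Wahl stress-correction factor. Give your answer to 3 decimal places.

C = D/d = 39.0/6.7 = 5.8209
K_W = (4C−1)/(4C−4) + 0.615/C = 22.284/19.284 + 0.1057 = 1.2612

1.261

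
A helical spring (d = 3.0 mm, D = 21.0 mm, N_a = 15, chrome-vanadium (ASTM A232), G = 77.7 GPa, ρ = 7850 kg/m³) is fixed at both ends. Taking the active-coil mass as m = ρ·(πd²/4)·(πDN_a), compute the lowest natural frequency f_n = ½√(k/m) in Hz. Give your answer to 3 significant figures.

k = Gd⁴/(8D³N_a) = (77.7×10³)(3.0⁴)/(8·21.0³·15) = 5.6633 N/mm = 5663.3 N/m
Wire length L = πDN_a = π·21.0·15 = 989.6 mm
m = ρ·(πd²/4)·L = 7850 × 7.0686×10⁻⁶ m² × 0.9896 m = 0.054911 kg
f_n = ½√(k/m) = 0.5·√(5663.3/0.054911) = 0.5·√(1.0313e+05) = 160.57 Hz

161 Hz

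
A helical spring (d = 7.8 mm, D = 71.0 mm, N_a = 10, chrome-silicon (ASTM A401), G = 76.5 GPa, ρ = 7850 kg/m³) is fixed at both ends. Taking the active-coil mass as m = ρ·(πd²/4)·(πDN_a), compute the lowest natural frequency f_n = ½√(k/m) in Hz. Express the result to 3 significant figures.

k = Gd⁴/(8D³N_a) = (76.5×10³)(7.8⁴)/(8·71.0³·10) = 9.8895 N/mm = 9889.5 N/m
Wire length L = πDN_a = π·71.0·10 = 2230.5 mm
m = ρ·(πd²/4)·L = 7850 × 47.784×10⁻⁶ m² × 2.2305 m = 0.83668 kg
f_n = ½√(k/m) = 0.5·√(9889.5/0.83668) = 0.5·√(11820) = 54.36 Hz

54.4 Hz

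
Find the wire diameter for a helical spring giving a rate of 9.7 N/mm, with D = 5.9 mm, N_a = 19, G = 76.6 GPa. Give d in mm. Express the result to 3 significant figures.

d = (8D³N_a·k / G)^(1/4) = (8·5.9³·19·9.7 / (76.6×10³))^0.25
  = (3.9531)^0.25 = 1.4101 mm

1.41 mm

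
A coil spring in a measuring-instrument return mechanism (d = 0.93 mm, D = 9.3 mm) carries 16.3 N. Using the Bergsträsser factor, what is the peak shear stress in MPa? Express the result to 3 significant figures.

545 MPa

Spring index C = D/d = 9.3/0.93 = 10.0000
K_B = (4C+2)/(4C−3) = 42.000/37.000 = 1.1351
τ₀ = 8FD/(πd³) = 8·16.3·9.3/(π·0.93³) = 1212.72/2.527 = 479.91 MPa
τ_max = K·τ₀ = 1.1351 × 479.91 = 544.77 MPa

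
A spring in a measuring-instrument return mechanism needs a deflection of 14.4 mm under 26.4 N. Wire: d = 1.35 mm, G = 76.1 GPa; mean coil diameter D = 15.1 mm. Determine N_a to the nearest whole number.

5

Required rate k = F/δ = 26.4/14.4 = 1.8333 N/mm
N_a = Gd⁴/(8D³k) = (76.1×10³ × 1.35⁴)/(8 × 15.1³ × 1.8333)
    = 252767 / 50496.6 = 5.006 → 5 coils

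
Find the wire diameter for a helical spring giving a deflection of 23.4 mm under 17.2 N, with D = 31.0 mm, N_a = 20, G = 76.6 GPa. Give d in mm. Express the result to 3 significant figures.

2.60 mm

Required rate k = F/δ = 17.2/23.4 = 0.73504 N/mm
d = (8D³N_a·k / G)^(1/4) = (8·31.0³·20·0.73504 / (76.6×10³))^0.25
  = (45.739)^0.25 = 2.6006 mm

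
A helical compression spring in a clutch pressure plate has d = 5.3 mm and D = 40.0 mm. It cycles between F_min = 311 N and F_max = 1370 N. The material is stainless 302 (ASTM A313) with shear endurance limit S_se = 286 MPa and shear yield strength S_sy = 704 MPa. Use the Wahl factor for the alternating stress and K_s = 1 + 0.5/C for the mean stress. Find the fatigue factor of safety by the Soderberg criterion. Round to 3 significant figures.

0.419

C = D/d = 40.0/5.3 = 7.5472; K_W = (4C−1)/(4C−4)+0.615/C = 1.1960; K_s = 1+0.5/C = 1.0662
F_a = (F_max−F_min)/2 = 529.5 N; F_m = (F_max+F_min)/2 = 840.5 N
τ_a = K_W·8F_aD/(πd³) = 1.1960 × 362.28 = 433.3 MPa
τ_m = K_s·8F_mD/(πd³) = 1.0662 × 575.06 = 613.15 MPa
Soderberg: 1/n_f = τ_a/S_se + τ_m/S_sy = 433.3/286 + 613.15/704 = 1.51502 + 0.87096 = 2.386
n_f = 1/2.386 = 0.4191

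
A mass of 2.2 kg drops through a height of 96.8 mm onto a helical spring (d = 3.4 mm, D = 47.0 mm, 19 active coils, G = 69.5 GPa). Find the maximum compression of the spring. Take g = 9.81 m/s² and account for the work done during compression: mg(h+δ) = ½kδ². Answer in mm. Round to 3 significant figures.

129 mm

k = Gd⁴/(8D³N_a) = (69.5×10³)(3.4⁴)/(8·47.0³·19) = 0.58852 N/mm
W = mg = 2.2 × 9.81 = 21.582 N
½kδ² − Wδ − Wh = 0 → δ = (W + √(W² + 2kWh))/k
δ = (21.582 + √(465.78 + 2459.01))/0.58852 = (21.582 + 54.081)/0.58852 = 128.56 mm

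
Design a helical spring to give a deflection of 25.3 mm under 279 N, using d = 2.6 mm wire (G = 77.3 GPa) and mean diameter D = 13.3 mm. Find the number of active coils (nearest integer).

Required rate k = F/δ = 279/25.3 = 11.028 N/mm
N_a = Gd⁴/(8D³k) = (77.3×10³ × 2.6⁴)/(8 × 13.3³ × 11.028)
    = 3.53242e+06 / 207553 = 17.02 → 17 coils

17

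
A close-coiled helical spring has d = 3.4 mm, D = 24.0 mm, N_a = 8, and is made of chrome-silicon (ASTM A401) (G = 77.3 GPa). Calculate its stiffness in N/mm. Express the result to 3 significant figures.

11.7 N/mm

k = Gd⁴/(8D³N_a) = (77.3×10³ × 3.4⁴) / (8 × 24.0³ × 8)
  = 1.03299e+07 / 884736 = 11.676 N/mm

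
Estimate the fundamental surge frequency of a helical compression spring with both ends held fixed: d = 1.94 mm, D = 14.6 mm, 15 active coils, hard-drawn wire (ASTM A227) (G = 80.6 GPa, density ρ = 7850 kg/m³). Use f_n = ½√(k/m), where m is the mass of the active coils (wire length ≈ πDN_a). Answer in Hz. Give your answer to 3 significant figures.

219 Hz

k = Gd⁴/(8D³N_a) = (80.6×10³)(1.94⁴)/(8·14.6³·15) = 3.057 N/mm = 3057 N/m
Wire length L = πDN_a = π·14.6·15 = 688.01 mm
m = ρ·(πd²/4)·L = 7850 × 2.9559×10⁻⁶ m² × 0.68801 m = 0.015965 kg
f_n = ½√(k/m) = 0.5·√(3057/0.015965) = 0.5·√(1.9149e+05) = 218.8 Hz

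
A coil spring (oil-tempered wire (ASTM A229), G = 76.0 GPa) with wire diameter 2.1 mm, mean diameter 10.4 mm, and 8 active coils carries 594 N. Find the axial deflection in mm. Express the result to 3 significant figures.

k = Gd⁴/(8D³N_a) = (76.0×10³)(2.1⁴)/(8·10.4³·8) = 20.531 N/mm
δ = F/k = 594 / 20.531 = 28.932 mm

28.9 mm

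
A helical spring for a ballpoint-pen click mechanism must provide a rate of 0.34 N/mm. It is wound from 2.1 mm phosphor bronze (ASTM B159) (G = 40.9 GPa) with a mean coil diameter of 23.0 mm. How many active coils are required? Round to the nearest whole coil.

24

N_a = Gd⁴/(8D³k) = (40.9×10³ × 2.1⁴)/(8 × 23.0³ × 0.34)
    = 795427 / 33094.2 = 24.04 → 24 coils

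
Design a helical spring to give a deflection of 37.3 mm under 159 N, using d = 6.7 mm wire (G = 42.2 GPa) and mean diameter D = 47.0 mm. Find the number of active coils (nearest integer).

24

Required rate k = F/δ = 159/37.3 = 4.2627 N/mm
N_a = Gd⁴/(8D³k) = (42.2×10³ × 6.7⁴)/(8 × 47.0³ × 4.2627)
    = 8.50377e+07 / 3.54056e+06 = 24.02 → 24 coils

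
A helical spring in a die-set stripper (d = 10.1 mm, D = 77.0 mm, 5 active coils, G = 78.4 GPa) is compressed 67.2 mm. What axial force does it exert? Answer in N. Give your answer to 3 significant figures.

3000 N

k = Gd⁴/(8D³N_a) = (78.4×10³)(10.1⁴)/(8·77.0³·5) = 44.675 N/mm
F = k·δ = 44.675 × 67.2 = 3002.2 N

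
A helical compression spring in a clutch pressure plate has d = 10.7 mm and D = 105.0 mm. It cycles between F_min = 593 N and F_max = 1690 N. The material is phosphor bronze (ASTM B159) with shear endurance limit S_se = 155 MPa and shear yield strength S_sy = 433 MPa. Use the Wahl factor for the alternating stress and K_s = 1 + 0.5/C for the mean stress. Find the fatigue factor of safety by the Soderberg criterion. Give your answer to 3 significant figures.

0.671

C = D/d = 105.0/10.7 = 9.8131; K_W = (4C−1)/(4C−4)+0.615/C = 1.1478; K_s = 1+0.5/C = 1.0510
F_a = (F_max−F_min)/2 = 548.5 N; F_m = (F_max+F_min)/2 = 1141.5 N
τ_a = K_W·8F_aD/(πd³) = 1.1478 × 119.72 = 137.41 MPa
τ_m = K_s·8F_mD/(πd³) = 1.0510 × 249.15 = 261.84 MPa
Soderberg: 1/n_f = τ_a/S_se + τ_m/S_sy = 137.41/155 + 261.84/433 = 0.88650 + 0.60471 = 1.4912
n_f = 1/1.4912 = 0.6706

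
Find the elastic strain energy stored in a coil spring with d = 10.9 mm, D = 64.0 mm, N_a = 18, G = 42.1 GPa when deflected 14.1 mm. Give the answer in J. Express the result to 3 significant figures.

k = Gd⁴/(8D³N_a) = (42.1×10³)(10.9⁴)/(8·64.0³·18) = 15.743 N/mm
U = ½kδ² = 0.5 × 15.743 × 14.1² = 1564.9 N·mm = 1.5649 J

1.56 J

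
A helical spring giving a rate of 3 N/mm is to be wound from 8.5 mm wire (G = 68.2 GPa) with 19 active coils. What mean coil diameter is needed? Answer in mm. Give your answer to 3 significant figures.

D = (Gd⁴/(8N_a·k))^(1/3) = (68.2×10³·8.5⁴/(8·19·3))^(1/3)
  = (780720)^(1/3) = 92.0800 mm

92.1 mm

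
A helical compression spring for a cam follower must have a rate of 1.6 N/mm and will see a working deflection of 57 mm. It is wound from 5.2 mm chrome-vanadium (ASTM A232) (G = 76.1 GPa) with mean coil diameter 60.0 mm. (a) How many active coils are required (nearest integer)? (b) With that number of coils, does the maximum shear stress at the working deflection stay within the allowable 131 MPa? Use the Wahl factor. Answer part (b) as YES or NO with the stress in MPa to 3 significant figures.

(a) 20 coils; (b) YES, τ_max = 112 MPa

N_a = Gd⁴/(8D³k) = (76.1×10³)(5.2⁴)/(8·60.0³·1.6) = 20.12 → N_a = 20
Actual rate k = Gd⁴/(8D³·20) = 1.61 N/mm
Working load F = kδ = 1.61·57 = 91.77 N
C = 60.0/5.2 = 11.5385; K_W = (4C−1)/(4C−4)+0.615/C = 1.1245
τ_max = K_W·8FD/(πd³) = 1.1245·99.72 = 112.13 MPa
τ_max ≤ 131 MPa → acceptable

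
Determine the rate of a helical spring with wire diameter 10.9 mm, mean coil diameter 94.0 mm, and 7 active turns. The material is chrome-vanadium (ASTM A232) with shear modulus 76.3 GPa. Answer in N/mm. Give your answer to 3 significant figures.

k = Gd⁴/(8D³N_a) = (76.3×10³ × 10.9⁴) / (8 × 94.0³ × 7)
  = 1.07704e+09 / 4.65127e+07 = 23.156 N/mm

23.2 N/mm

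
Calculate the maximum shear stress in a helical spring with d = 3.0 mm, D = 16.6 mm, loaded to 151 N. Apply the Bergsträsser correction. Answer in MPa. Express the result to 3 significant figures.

298 MPa

Spring index C = D/d = 16.6/3.0 = 5.5333
K_B = (4C+2)/(4C−3) = 24.133/19.133 = 1.2613
τ₀ = 8FD/(πd³) = 8·151·16.6/(π·3.0³) = 20052.8/84.823 = 236.41 MPa
τ_max = K·τ₀ = 1.2613 × 236.41 = 298.19 MPa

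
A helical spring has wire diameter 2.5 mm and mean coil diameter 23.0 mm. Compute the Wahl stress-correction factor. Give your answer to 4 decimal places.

1.1583

C = D/d = 23.0/2.5 = 9.2000
K_W = (4C−1)/(4C−4) + 0.615/C = 35.800/32.800 + 0.0668 = 1.1583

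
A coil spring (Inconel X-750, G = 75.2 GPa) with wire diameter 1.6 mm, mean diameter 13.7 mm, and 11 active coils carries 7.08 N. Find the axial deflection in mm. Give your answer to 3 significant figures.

k = Gd⁴/(8D³N_a) = (75.2×10³)(1.6⁴)/(8·13.7³·11) = 2.178 N/mm
δ = F/k = 7.08 / 2.178 = 3.2507 mm

3.25 mm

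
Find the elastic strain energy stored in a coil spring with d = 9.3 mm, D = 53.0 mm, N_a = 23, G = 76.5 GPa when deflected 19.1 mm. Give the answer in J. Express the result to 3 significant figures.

k = Gd⁴/(8D³N_a) = (76.5×10³)(9.3⁴)/(8·53.0³·23) = 20.89 N/mm
U = ½kδ² = 0.5 × 20.89 × 19.1² = 3810.5 N·mm = 3.8105 J

3.81 J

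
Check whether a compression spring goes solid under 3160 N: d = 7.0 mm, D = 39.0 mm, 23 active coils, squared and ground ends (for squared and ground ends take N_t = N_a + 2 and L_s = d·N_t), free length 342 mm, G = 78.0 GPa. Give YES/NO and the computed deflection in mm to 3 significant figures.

k = Gd⁴/(8D³N_a) = (78.0×10³)(7.0⁴)/(8·39.0³·23) = 17.158 N/mm
N_t = 25; L_s = 7.0·25 = 175 mm; δ_solid = L₀ − L_s = 342 − 175 = 167 mm
δ = F/k = 3160/17.158 = 184.17 mm
δ ≥ δ_solid → spring goes solid

YES, δ = 184 mm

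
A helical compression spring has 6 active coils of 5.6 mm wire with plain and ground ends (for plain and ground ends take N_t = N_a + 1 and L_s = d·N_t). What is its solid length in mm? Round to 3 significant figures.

plain and ground ends: N_t = N_a + 1 = 6 + 1 = 7
L_s = d·N_t = 5.6 × 7 = 39.2 mm

39.2 mm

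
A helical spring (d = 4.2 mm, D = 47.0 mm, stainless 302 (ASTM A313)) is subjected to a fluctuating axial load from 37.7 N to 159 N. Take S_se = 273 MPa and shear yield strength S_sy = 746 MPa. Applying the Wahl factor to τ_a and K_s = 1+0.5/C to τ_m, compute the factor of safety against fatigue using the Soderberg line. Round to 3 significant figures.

C = D/d = 47.0/4.2 = 11.1905; K_W = (4C−1)/(4C−4)+0.615/C = 1.1286; K_s = 1+0.5/C = 1.0447
F_a = (F_max−F_min)/2 = 60.65 N; F_m = (F_max+F_min)/2 = 98.35 N
τ_a = K_W·8F_aD/(πd³) = 1.1286 × 97.976 = 110.57 MPa
τ_m = K_s·8F_mD/(πd³) = 1.0447 × 158.88 = 165.98 MPa
Soderberg: 1/n_f = τ_a/S_se + τ_m/S_sy = 110.57/273 + 165.98/746 = 0.40502 + 0.22249 = 0.62751
n_f = 1/0.62751 = 1.594

1.59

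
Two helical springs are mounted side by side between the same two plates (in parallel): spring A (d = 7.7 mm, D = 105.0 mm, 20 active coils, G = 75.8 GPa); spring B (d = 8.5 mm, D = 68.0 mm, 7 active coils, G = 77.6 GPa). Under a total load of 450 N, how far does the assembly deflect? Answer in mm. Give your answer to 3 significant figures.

18.4 mm

k_A = Gd⁴/(8D³N_a) = (75.8×10³)(7.7⁴)/(8·105.0³·20) = 1.4386 N/mm
k_B = Gd⁴/(8D³N_a) = (77.6×10³)(8.5⁴)/(8·68.0³·7) = 23.005 N/mm
Parallel: k_eq = 1.4386 + 23.005 = 24.444 N/mm
δ = F/k_eq = 450/24.444 = 18.41 mm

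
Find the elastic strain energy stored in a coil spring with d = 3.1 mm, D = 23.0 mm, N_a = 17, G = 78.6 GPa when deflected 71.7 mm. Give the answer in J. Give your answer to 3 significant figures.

11.3 J

k = Gd⁴/(8D³N_a) = (78.6×10³)(3.1⁴)/(8·23.0³·17) = 4.3868 N/mm
U = ½kδ² = 0.5 × 4.3868 × 71.7² = 11276 N·mm = 11.276 J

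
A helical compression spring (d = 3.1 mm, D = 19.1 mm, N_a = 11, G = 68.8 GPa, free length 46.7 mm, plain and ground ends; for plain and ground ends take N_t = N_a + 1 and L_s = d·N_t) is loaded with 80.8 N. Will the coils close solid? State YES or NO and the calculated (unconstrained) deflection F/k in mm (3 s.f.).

NO, δ = 7.80 mm

k = Gd⁴/(8D³N_a) = (68.8×10³)(3.1⁴)/(8·19.1³·11) = 10.362 N/mm
N_t = 12; L_s = 3.1·12 = 37.2 mm; δ_solid = L₀ − L_s = 46.7 − 37.2 = 9.5 mm
δ = F/k = 80.8/10.362 = 7.7976 mm
δ < δ_solid → spring does not go solid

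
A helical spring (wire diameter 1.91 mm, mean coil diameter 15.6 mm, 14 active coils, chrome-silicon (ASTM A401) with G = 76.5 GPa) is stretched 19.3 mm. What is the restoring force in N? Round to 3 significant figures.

k = Gd⁴/(8D³N_a) = (76.5×10³)(1.91⁴)/(8·15.6³·14) = 2.3944 N/mm
F = k·δ = 2.3944 × 19.3 = 46.213 N

46.2 N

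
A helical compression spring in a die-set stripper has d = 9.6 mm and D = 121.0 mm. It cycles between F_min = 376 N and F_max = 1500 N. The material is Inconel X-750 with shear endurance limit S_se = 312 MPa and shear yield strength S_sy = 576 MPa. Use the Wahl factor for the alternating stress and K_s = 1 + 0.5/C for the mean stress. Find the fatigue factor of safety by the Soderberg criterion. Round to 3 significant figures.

C = D/d = 121.0/9.6 = 12.6042; K_W = (4C−1)/(4C−4)+0.615/C = 1.1134; K_s = 1+0.5/C = 1.0397
F_a = (F_max−F_min)/2 = 562 N; F_m = (F_max+F_min)/2 = 938 N
τ_a = K_W·8F_aD/(πd³) = 1.1134 × 195.73 = 217.93 MPa
τ_m = K_s·8F_mD/(πd³) = 1.0397 × 326.67 = 339.63 MPa
Soderberg: 1/n_f = τ_a/S_se + τ_m/S_sy = 217.93/312 + 339.63/576 = 0.69848 + 0.58964 = 1.2881
n_f = 1/1.2881 = 0.7763

0.776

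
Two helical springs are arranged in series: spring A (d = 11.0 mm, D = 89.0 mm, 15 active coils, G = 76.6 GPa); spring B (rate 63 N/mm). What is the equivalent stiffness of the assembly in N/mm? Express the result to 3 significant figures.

k_A = Gd⁴/(8D³N_a) = (76.6×10³)(11.0⁴)/(8·89.0³·15) = 13.257 N/mm
Series: 1/k_eq = 1/13.257 + 1/63 = 0.091304; k_eq = 10.952 N/mm

11.0 N/mm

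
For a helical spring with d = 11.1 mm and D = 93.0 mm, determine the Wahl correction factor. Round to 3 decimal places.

1.175

C = D/d = 93.0/11.1 = 8.3784
K_W = (4C−1)/(4C−4) + 0.615/C = 32.514/29.514 + 0.0734 = 1.1751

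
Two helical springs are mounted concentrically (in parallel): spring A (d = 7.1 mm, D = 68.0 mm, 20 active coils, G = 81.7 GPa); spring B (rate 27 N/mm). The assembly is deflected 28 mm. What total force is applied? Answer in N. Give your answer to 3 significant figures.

k_A = Gd⁴/(8D³N_a) = (81.7×10³)(7.1⁴)/(8·68.0³·20) = 4.1268 N/mm
Parallel: k_eq = 4.1268 + 27 = 31.127 N/mm
F = k_eq·δ = 31.127·28 = 871.55 N

872 N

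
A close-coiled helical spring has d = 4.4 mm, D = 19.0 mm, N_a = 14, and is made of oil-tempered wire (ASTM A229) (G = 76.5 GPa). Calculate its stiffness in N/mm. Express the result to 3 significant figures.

k = Gd⁴/(8D³N_a) = (76.5×10³ × 4.4⁴) / (8 × 19.0³ × 14)
  = 2.86729e+07 / 768208 = 37.324 N/mm

37.3 N/mm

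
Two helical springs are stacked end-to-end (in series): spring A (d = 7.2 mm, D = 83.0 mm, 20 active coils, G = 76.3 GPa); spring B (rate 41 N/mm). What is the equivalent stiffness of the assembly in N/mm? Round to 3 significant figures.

2.13 N/mm

k_A = Gd⁴/(8D³N_a) = (76.3×10³)(7.2⁴)/(8·83.0³·20) = 2.2413 N/mm
Series: 1/k_eq = 1/2.2413 + 1/41 = 0.47056; k_eq = 2.1251 N/mm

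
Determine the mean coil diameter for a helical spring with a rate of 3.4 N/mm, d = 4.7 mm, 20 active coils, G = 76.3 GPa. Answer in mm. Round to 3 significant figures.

D = (Gd⁴/(8N_a·k))^(1/3) = (76.3×10³·4.7⁴/(8·20·3.4))^(1/3)
  = (68441.1)^(1/3) = 40.9046 mm

40.9 mm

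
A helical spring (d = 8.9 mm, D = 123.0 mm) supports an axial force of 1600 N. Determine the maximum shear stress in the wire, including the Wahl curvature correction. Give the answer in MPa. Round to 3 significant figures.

Spring index C = D/d = 123.0/8.9 = 13.8202
K_W = (4C−1)/(4C−4) + 0.615/C = 54.281/51.281 + 0.0445 = 1.1030
τ₀ = 8FD/(πd³) = 8·1600·123.0/(π·8.9³) = 1.5744e+06/2214.7 = 710.88 MPa
τ_max = K·τ₀ = 1.1030 × 710.88 = 784.1 MPa

784 MPa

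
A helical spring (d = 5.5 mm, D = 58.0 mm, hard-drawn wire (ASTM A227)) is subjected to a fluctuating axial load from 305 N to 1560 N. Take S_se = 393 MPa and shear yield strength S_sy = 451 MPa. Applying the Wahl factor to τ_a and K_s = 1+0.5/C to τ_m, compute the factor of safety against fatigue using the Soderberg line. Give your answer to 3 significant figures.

C = D/d = 58.0/5.5 = 10.5455; K_W = (4C−1)/(4C−4)+0.615/C = 1.1369; K_s = 1+0.5/C = 1.0474
F_a = (F_max−F_min)/2 = 627.5 N; F_m = (F_max+F_min)/2 = 932.5 N
τ_a = K_W·8F_aD/(πd³) = 1.1369 × 557.05 = 633.3 MPa
τ_m = K_s·8F_mD/(πd³) = 1.0474 × 827.81 = 867.06 MPa
Soderberg: 1/n_f = τ_a/S_se + τ_m/S_sy = 633.3/393 + 867.06/451 = 1.61146 + 1.92252 = 3.534
n_f = 1/3.534 = 0.283

0.283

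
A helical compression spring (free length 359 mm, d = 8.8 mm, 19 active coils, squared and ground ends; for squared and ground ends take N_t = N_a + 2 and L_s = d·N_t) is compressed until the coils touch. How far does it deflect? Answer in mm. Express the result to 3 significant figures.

N_t = 21; L_s = 8.8·21 = 184.8 mm
δ_solid = L₀ − L_s = 359 − 184.8 = 174.2 mm

174 mm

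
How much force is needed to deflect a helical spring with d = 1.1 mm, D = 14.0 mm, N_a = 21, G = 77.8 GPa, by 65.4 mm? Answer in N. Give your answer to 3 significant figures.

k = Gd⁴/(8D³N_a) = (77.8×10³)(1.1⁴)/(8·14.0³·21) = 0.24709 N/mm
F = k·δ = 0.24709 × 65.4 = 16.16 N

16.2 N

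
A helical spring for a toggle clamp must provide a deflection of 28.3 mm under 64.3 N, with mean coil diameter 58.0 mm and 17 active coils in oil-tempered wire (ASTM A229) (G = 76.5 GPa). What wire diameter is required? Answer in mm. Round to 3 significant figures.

5.30 mm

Required rate k = F/δ = 64.3/28.3 = 2.2721 N/mm
d = (8D³N_a·k / G)^(1/4) = (8·58.0³·17·2.2721 / (76.5×10³))^0.25
  = (788.11)^0.25 = 5.2984 mm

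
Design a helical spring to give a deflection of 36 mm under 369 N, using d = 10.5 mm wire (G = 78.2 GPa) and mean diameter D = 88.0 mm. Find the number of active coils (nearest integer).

17

Required rate k = F/δ = 369/36 = 10.25 N/mm
N_a = Gd⁴/(8D³k) = (78.2×10³ × 10.5⁴)/(8 × 88.0³ × 10.25)
    = 9.50526e+08 / 5.58807e+07 = 17.01 → 17 coils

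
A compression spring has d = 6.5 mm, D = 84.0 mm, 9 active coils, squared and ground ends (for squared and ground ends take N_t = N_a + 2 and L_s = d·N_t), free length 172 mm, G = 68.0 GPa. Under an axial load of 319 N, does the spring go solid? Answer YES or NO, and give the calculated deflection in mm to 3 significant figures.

YES, δ = 112 mm

k = Gd⁴/(8D³N_a) = (68.0×10³)(6.5⁴)/(8·84.0³·9) = 2.8444 N/mm
N_t = 11; L_s = 6.5·11 = 71.5 mm; δ_solid = L₀ − L_s = 172 − 71.5 = 100.5 mm
δ = F/k = 319/2.8444 = 112.15 mm
δ ≥ δ_solid → spring goes solid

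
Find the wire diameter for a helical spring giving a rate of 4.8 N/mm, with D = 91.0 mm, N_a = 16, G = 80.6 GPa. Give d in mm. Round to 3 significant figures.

d = (8D³N_a·k / G)^(1/4) = (8·91.0³·16·4.8 / (80.6×10³))^0.25
  = (5744.3)^0.25 = 8.7058 mm

8.71 mm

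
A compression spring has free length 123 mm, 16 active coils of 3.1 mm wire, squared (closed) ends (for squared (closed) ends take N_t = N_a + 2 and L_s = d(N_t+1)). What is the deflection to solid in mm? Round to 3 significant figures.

64.1 mm

N_t = 18; L_s = 3.1·19 = 58.9 mm
δ_solid = L₀ − L_s = 123 − 58.9 = 64.1 mm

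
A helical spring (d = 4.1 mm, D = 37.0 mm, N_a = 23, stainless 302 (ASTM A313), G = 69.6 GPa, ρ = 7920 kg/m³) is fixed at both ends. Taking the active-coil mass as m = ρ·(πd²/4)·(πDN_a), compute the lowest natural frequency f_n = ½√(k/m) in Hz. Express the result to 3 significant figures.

43.4 Hz

k = Gd⁴/(8D³N_a) = (69.6×10³)(4.1⁴)/(8·37.0³·23) = 2.1102 N/mm = 2110.2 N/m
Wire length L = πDN_a = π·37.0·23 = 2673.5 mm
m = ρ·(πd²/4)·L = 7920 × 13.203×10⁻⁶ m² × 2.6735 m = 0.27955 kg
f_n = ½√(k/m) = 0.5·√(2110.2/0.27955) = 0.5·√(7548.5) = 43.441 Hz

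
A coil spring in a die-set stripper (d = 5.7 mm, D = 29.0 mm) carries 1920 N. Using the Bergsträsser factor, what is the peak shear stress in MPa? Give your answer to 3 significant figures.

Spring index C = D/d = 29.0/5.7 = 5.0877
K_B = (4C+2)/(4C−3) = 22.351/17.351 = 1.2882
τ₀ = 8FD/(πd³) = 8·1920·29.0/(π·5.7³) = 445440/581.8 = 765.62 MPa
τ_max = K·τ₀ = 1.2882 × 765.62 = 986.25 MPa

986 MPa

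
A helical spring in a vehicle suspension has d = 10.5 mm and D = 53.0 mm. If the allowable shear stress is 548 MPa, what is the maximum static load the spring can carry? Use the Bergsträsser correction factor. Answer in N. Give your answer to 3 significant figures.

3640 N

C = D/d = 53.0/10.5 = 5.0476
K_B = (4C+2)/(4C−3) = 22.190/17.190 = 1.2909
τ_max = K·8FD/(πd³) → F_max = τ_allow·πd³/(8DK)
F_max = 548·π·10.5³/(8·53.0·1.2909) = 1.993e+06/547.32 = 3641.3 N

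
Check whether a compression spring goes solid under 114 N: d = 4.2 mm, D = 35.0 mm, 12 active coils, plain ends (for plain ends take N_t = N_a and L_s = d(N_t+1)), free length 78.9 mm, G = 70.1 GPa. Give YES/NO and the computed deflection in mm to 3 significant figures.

NO, δ = 21.5 mm

k = Gd⁴/(8D³N_a) = (70.1×10³)(4.2⁴)/(8·35.0³·12) = 5.2996 N/mm
N_t = 12; L_s = 4.2·13 = 54.6 mm; δ_solid = L₀ − L_s = 78.9 − 54.6 = 24.3 mm
δ = F/k = 114/5.2996 = 21.511 mm
δ < δ_solid → spring does not go solid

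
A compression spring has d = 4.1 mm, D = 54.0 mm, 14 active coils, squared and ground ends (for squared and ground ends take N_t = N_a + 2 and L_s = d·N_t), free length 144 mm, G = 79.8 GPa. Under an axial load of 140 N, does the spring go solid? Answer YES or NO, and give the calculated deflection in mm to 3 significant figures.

YES, δ = 109 mm

k = Gd⁴/(8D³N_a) = (79.8×10³)(4.1⁴)/(8·54.0³·14) = 1.2786 N/mm
N_t = 16; L_s = 4.1·16 = 65.6 mm; δ_solid = L₀ − L_s = 144 − 65.6 = 78.4 mm
δ = F/k = 140/1.2786 = 109.49 mm
δ ≥ δ_solid → spring goes solid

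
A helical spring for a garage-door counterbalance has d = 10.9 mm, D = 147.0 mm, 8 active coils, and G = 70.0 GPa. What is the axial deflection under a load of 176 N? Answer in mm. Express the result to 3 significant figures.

36.2 mm

k = Gd⁴/(8D³N_a) = (70.0×10³)(10.9⁴)/(8·147.0³·8) = 4.8604 N/mm
δ = F/k = 176 / 4.8604 = 36.211 mm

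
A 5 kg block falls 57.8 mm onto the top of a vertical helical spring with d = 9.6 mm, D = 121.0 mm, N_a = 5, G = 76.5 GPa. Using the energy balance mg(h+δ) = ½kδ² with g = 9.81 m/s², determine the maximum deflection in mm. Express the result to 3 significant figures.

k = Gd⁴/(8D³N_a) = (76.5×10³)(9.6⁴)/(8·121.0³·5) = 9.1692 N/mm
W = mg = 5 × 9.81 = 49.05 N
½kδ² − Wδ − Wh = 0 → δ = (W + √(W² + 2kWh))/k
δ = (49.05 + √(2405.9 + 51990.9))/9.1692 = (49.05 + 233.23)/9.1692 = 30.786 mm

30.8 mm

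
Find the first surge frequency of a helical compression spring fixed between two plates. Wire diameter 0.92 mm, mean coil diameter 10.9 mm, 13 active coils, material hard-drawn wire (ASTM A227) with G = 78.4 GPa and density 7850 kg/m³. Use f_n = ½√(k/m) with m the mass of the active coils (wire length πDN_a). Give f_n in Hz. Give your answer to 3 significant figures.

212 Hz

k = Gd⁴/(8D³N_a) = (78.4×10³)(0.92⁴)/(8·10.9³·13) = 0.41702 N/mm = 417.02 N/m
Wire length L = πDN_a = π·10.9·13 = 445.16 mm
m = ρ·(πd²/4)·L = 7850 × 0.66476×10⁻⁶ m² × 0.44516 m = 0.002323 kg
f_n = ½√(k/m) = 0.5·√(417.02/0.002323) = 0.5·√(1.7951e+05) = 211.85 Hz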